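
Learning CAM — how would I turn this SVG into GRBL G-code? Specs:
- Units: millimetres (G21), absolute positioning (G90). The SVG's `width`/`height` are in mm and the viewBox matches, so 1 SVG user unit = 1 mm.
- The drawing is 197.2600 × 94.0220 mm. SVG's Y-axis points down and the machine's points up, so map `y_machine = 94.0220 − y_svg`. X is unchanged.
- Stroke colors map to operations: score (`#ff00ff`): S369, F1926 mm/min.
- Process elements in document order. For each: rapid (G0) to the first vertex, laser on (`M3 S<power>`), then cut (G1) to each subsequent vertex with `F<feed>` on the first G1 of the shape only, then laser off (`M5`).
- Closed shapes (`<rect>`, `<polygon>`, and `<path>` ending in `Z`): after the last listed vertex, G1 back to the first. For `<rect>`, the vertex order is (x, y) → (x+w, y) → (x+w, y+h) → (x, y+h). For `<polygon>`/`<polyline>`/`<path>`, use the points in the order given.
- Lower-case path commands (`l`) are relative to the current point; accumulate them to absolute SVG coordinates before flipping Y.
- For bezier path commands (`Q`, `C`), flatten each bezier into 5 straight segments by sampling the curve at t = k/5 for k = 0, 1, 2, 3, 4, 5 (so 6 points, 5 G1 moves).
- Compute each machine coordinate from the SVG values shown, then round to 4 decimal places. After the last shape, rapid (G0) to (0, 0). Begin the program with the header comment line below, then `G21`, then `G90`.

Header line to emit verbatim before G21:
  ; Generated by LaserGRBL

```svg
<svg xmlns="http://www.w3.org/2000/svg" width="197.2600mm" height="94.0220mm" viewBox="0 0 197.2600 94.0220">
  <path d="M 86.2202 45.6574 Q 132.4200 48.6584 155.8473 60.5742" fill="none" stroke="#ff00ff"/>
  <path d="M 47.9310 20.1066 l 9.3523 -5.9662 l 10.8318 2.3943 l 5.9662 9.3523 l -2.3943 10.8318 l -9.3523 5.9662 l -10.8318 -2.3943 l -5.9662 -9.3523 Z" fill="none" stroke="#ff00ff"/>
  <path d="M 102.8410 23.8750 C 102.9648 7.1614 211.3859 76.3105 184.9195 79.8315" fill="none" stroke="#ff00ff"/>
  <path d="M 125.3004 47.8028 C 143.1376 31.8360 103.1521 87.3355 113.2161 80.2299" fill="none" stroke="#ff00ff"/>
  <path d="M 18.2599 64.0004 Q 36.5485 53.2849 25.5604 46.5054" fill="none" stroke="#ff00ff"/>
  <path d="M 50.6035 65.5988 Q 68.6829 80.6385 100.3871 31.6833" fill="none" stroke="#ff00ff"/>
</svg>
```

Since the viewBox matches the mm dimensions, user units are millimetres directly. The only transform is the Y-flip y_m = 94.0220 − y_svg.

Shape 1 is a quadratic bezier drawn with `<path>`. Its stroke #ff00ff means score at S369, F1926. After flipping Y the toolpath is (86.2202,48.3646) → (103.7892,46.8076) → (119.5364,44.5374) → (133.4619,41.5541) → (145.5655,37.8575) → (155.8473,33.4478).

Shape 2 is a regular polygon drawn with `<path>`. Its stroke #ff00ff means score at S369, F1926. After flipping Y the toolpath is (47.9310,73.9154) → (57.2833,79.8816) → (68.1151,77.4873) → (74.0813,68.1350) → (71.6870,57.3032) → (62.3347,51.3370) → (51.5029,53.7313) → (45.5367,63.0836) → (47.9310,73.9154), returning to the start.

Shape 3 is a cubic bezier drawn with `<path>`. Its stroke #ff00ff means score at S369, F1926. After flipping Y the toolpath is (102.8410,70.1470) → (113.9655,71.0836) → (139.4084,58.6846) → (167.4970,40.2218) → (186.5583,22.9665) → (184.9195,14.1905).

Shape 4 is a cubic bezier drawn with `<path>`. Its stroke #ff00ff means score at S369, F1926. After flipping Y the toolpath is (125.3004,46.2192) → (129.9270,48.2959) → (125.8540,39.6561) → (118.2592,26.7353) → (112.3207,15.9688) → (113.2161,13.7921).

Shape 5 is a quadratic bezier drawn with `<path>`. Its stroke #ff00ff means score at S369, F1926. After flipping Y the toolpath is (18.2599,30.0216) → (24.4043,34.1504) → (28.2065,37.9642) → (29.6666,41.4632) → (28.7846,44.6474) → (25.5604,47.5166).

Shape 6 is a quadratic bezier drawn with `<path>`. Its stroke #ff00ff means score at S369, F1926. After flipping Y the toolpath is (50.6035,28.4232) → (58.3803,24.9671) → (67.2470,26.6306) → (77.2037,33.4137) → (88.2504,45.3164) → (100.3871,62.3387).

; Generated by LaserGRBL
G21
G90
G0 X86.2202 Y48.3646
M3 S369
G1 X103.7892 Y46.8076 F1926
G1 X119.5364 Y44.5374
G1 X133.4619 Y41.5541
G1 X145.5655 Y37.8575
G1 X155.8473 Y33.4478
M5
G0 X47.9310 Y73.9154
M3 S369
G1 X57.2833 Y79.8816 F1926
G1 X68.1151 Y77.4873
G1 X74.0813 Y68.1350
G1 X71.6870 Y57.3032
G1 X62.3347 Y51.3370
G1 X51.5029 Y53.7313
G1 X45.5367 Y63.0836
G1 X47.9310 Y73.9154
M5
G0 X102.8410 Y70.1470
M3 S369
G1 X113.9655 Y71.0836 F1926
G1 X139.4084 Y58.6846
G1 X167.4970 Y40.2218
G1 X186.5583 Y22.9665
G1 X184.9195 Y14.1905
M5
G0 X125.3004 Y46.2192
M3 S369
G1 X129.9270 Y48.2959 F1926
G1 X125.8540 Y39.6561
G1 X118.2592 Y26.7353
G1 X112.3207 Y15.9688
G1 X113.2161 Y13.7921
M5
G0 X18.2599 Y30.0216
M3 S369
G1 X24.4043 Y34.1504 F1926
G1 X28.2065 Y37.9642
G1 X29.6666 Y41.4632
G1 X28.7846 Y44.6474
G1 X25.5604 Y47.5166
M5
G0 X50.6035 Y28.4232
M3 S369
G1 X58.3803 Y24.9671 F1926
G1 X67.2470 Y26.6306
G1 X77.2037 Y33.4137
G1 X88.2504 Y45.3164
G1 X100.3871 Y62.3387
M5
G0 X0.0000 Y0.0000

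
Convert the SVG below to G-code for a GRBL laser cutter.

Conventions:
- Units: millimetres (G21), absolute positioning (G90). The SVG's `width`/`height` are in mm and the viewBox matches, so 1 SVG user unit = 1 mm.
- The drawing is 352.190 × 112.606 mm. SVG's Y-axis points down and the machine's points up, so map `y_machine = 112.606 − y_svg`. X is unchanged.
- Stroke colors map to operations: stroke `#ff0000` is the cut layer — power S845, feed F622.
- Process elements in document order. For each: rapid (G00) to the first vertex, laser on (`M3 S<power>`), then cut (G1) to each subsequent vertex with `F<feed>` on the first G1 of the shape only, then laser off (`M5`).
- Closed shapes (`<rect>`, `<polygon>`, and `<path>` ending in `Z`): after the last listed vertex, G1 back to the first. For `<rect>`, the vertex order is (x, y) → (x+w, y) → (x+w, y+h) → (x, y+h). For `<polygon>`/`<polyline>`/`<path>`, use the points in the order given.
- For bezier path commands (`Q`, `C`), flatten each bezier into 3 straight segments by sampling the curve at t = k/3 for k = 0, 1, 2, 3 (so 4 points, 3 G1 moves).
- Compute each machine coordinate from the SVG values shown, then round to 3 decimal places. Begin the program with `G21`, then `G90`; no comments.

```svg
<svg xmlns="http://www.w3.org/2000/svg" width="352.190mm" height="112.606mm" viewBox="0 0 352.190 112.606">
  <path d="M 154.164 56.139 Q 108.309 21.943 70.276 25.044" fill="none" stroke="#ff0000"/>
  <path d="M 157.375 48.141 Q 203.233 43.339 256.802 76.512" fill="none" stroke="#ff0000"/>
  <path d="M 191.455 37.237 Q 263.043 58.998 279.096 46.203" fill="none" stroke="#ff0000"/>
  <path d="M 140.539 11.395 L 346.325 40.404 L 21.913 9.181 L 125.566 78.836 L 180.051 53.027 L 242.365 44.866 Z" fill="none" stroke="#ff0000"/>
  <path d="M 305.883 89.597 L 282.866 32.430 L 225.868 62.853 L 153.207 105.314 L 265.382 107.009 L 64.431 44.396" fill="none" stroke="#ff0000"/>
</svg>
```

Since the viewBox matches the mm dimensions, user units are millimetres directly. The only transform is the Y-flip y_m = 112.606 − y_svg.

Shape 1 is a quadratic bezier drawn with `<path>`. Its stroke #ff0000 means cut at S845, F622. After flipping Y the toolpath is (154.164,56.467) → (124.463,75.120) → (96.500,85.485) → (70.276,87.562).

Shape 2 is a quadratic bezier drawn with `<path>`. Its stroke #ff0000 means cut at S845, F622. After flipping Y the toolpath is (157.375,64.465) → (188.804,63.447) → (221.946,53.990) → (256.802,36.094).

Shape 3 is a quadratic bezier drawn with `<path>`. Its stroke #ff0000 means cut at S845, F622. After flipping Y the toolpath is (191.455,75.369) → (233.010,64.701) → (262.223,61.713) → (279.096,66.403).

Shape 4 is a closed polygon drawn with `<path>`. Its stroke #ff0000 means cut at S845, F622. After flipping Y the toolpath is (140.539,101.211) → (346.325,72.202) → (21.913,103.425) → (125.566,33.770) → (180.051,59.579) → (242.365,67.740) → (140.539,101.211), returning to the start.

Shape 5 is a open polyline drawn with `<path>`. Its stroke #ff0000 means cut at S845, F622. After flipping Y the toolpath is (305.883,23.009) → (282.866,80.176) → (225.868,49.753) → (153.207,7.292) → (265.382,5.597) → (64.431,68.210).

G21
G90
G00 X154.164 Y56.467
M3 S845
G1 X124.463 Y75.120 F622
G1 X96.500 Y85.485
G1 X70.276 Y87.562
M5
G00 X157.375 Y64.465
M3 S845
G1 X188.804 Y63.447 F622
G1 X221.946 Y53.990
G1 X256.802 Y36.094
M5
G00 X191.455 Y75.369
M3 S845
G1 X233.010 Y64.701 F622
G1 X262.223 Y61.713
G1 X279.096 Y66.403
M5
G00 X140.539 Y101.211
M3 S845
G1 X346.325 Y72.202 F622
G1 X21.913 Y103.425
G1 X125.566 Y33.770
G1 X180.051 Y59.579
G1 X242.365 Y67.740
G1 X140.539 Y101.211
M5
G00 X305.883 Y23.009
M3 S845
G1 X282.866 Y80.176 F622
G1 X225.868 Y49.753
G1 X153.207 Y7.292
G1 X265.382 Y5.597
G1 X64.431 Y68.210
M5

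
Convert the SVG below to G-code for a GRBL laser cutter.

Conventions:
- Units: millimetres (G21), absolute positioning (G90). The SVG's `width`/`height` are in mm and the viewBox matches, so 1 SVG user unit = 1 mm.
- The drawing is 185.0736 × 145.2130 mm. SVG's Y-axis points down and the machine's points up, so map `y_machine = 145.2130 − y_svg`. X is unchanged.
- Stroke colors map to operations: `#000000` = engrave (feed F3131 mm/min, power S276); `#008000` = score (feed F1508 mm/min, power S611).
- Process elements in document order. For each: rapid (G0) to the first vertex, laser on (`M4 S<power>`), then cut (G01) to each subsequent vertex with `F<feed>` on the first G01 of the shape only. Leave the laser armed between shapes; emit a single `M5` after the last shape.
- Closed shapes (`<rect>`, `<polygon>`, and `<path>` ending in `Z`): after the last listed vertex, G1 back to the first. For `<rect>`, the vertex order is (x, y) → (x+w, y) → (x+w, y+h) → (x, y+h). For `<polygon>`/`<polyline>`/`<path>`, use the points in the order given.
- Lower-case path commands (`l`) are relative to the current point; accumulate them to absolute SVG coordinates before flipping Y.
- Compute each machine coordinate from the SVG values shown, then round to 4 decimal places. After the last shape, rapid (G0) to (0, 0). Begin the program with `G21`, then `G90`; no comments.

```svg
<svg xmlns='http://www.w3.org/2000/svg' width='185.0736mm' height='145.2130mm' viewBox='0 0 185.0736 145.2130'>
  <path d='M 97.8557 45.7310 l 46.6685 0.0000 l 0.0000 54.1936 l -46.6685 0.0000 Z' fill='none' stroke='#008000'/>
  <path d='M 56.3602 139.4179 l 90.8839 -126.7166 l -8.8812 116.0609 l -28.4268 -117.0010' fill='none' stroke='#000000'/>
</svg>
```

Since the viewBox matches the mm dimensions, user units are millimetres directly. The only transform is the Y-flip y_m = 145.2130 − y_svg.

Shape 1 is a rectangle drawn with `<path>`. Its stroke #008000 means score at S611, F1508. After flipping Y the toolpath is (97.8557,99.4820) → (144.5242,99.4820) → (144.5242,45.2884) → (97.8557,45.2884) → (97.8557,99.4820), returning to the start.

Shape 2 is a open polyline drawn with `<path>`. Its stroke #000000 means engrave at S276, F3131. After flipping Y the toolpath is (56.3602,5.7951) → (147.2441,132.5117) → (138.3629,16.4508) → (109.9361,133.4518).

G21
G90
G0 X97.8557 Y99.4820
M4 S611
G01 X144.5242 Y99.4820 F1508
G01 X144.5242 Y45.2884
G01 X97.8557 Y45.2884
G01 X97.8557 Y99.4820
G0 X56.3602 Y5.7951
M4 S276
G01 X147.2441 Y132.5117 F3131
G01 X138.3629 Y16.4508
G01 X109.9361 Y133.4518
M5
G0 X0.0000 Y0.0000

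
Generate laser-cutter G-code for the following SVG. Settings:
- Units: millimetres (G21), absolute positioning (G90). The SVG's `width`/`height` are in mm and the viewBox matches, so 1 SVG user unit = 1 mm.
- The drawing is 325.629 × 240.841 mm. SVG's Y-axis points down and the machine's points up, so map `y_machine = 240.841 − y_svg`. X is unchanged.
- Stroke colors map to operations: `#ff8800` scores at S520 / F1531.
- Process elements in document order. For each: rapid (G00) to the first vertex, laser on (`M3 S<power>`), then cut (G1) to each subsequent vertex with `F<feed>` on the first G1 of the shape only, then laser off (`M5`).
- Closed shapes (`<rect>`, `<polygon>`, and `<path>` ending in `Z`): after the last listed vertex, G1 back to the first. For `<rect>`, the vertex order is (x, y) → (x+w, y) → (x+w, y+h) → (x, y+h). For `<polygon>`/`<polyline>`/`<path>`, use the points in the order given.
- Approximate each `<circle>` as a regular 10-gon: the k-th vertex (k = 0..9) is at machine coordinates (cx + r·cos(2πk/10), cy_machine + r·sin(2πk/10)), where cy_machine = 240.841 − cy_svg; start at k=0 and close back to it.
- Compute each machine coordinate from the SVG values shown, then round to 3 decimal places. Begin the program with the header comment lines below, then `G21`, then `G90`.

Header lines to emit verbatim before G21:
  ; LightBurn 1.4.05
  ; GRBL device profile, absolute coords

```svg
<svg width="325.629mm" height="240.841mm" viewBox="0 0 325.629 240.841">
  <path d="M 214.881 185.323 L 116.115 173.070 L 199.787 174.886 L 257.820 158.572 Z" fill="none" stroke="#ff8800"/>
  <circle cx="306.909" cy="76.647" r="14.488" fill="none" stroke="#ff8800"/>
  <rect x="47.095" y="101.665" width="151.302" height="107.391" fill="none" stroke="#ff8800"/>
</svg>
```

1 u = 1 mm; y_m = 240.841 − y.

[1] `<path>` closed polygon, #ff8800→score S520 F1531: (214.881,55.518) → (116.115,67.771) → (199.787,65.955) → (257.820,82.269) → (214.881,55.518) (closed)

[2] `<circle>` circle, #ff8800→score S520 F1531: (321.397,164.194) → (318.630,172.710) → (311.386,177.973) → (302.432,177.973) → (295.188,172.710) → (292.421,164.194) → (295.188,155.678) → (302.432,150.415) → (311.386,150.415) → (318.630,155.678) → (321.397,164.194) (closed)

[3] `<rect>` rectangle, #ff8800→score S520 F1531: (47.095,139.176) → (198.397,139.176) → (198.397,31.785) → (47.095,31.785) → (47.095,139.176) (closed)

; LightBurn 1.4.05
; GRBL device profile, absolute coords
G21
G90
G00 X214.881 Y55.518
M3 S520
G1 X116.115 Y67.771 F1531
G1 X199.787 Y65.955
G1 X257.820 Y82.269
G1 X214.881 Y55.518
M5
G00 X321.397 Y164.194
M3 S520
G1 X318.630 Y172.710 F1531
G1 X311.386 Y177.973
G1 X302.432 Y177.973
G1 X295.188 Y172.710
G1 X292.421 Y164.194
G1 X295.188 Y155.678
G1 X302.432 Y150.415
G1 X311.386 Y150.415
G1 X318.630 Y155.678
G1 X321.397 Y164.194
M5
G00 X47.095 Y139.176
M3 S520
G1 X198.397 Y139.176 F1531
G1 X198.397 Y31.785
G1 X47.095 Y31.785
G1 X47.095 Y139.176
M5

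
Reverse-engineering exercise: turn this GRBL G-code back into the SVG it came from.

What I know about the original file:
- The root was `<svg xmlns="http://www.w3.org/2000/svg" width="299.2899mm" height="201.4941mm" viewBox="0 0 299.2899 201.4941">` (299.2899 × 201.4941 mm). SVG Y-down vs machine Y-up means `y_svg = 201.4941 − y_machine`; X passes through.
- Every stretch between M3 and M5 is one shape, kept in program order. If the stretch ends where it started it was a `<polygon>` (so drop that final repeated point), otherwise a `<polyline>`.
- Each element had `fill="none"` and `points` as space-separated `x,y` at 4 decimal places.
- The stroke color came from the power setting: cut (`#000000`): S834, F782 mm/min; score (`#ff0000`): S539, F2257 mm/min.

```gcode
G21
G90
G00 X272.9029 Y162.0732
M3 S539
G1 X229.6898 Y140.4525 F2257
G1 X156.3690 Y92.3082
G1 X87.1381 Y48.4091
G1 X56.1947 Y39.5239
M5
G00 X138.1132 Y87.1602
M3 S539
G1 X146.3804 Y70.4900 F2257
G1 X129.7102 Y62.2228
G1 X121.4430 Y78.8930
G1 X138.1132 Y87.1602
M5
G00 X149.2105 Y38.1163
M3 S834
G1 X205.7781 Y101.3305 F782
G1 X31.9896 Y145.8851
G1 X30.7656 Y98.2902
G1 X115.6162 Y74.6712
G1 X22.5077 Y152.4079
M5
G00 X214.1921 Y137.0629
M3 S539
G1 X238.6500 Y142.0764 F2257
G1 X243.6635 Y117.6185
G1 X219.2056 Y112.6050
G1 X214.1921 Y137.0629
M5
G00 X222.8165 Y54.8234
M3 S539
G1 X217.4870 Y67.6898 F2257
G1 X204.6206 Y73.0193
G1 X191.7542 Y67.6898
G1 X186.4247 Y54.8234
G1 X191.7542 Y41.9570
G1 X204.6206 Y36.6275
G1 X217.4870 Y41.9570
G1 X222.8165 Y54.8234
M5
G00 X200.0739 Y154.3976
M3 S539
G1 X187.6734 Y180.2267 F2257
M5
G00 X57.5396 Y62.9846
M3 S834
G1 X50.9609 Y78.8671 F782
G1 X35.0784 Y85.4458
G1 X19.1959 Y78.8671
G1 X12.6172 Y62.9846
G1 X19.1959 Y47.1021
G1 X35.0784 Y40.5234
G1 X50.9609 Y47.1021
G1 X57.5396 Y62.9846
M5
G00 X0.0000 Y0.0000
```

Each laser-on run becomes one SVG element. Flip Y back into SVG space with y_svg = 201.4941 − y_machine.

Run 1: S539 ⇒ score layer `#ff0000`. The run is open, so emit a `<polyline>` with points (Y-flipped): 272.9029,39.4209 229.6898,61.0416 156.3690,109.1859 87.1381,153.0850 56.1947,161.9702.

Run 2: power S539 maps to stroke `#ff0000` (score). The run returns to its start, so emit a `<polygon>` with points (Y-flipped): 138.1132,114.3339 146.3804,131.0041 129.7102,139.2713 121.4430,122.6011.

Run 3: power S834 maps to stroke `#000000` (cut). The run is open, so emit a `<polyline>` with points (Y-flipped): 149.2105,163.3778 205.7781,100.1636 31.9896,55.6090 30.7656,103.2039 115.6162,126.8229 22.5077,49.0862.

Run 4: S539 ⇒ score layer `#ff0000`. The run returns to its start, so emit a `<polygon>` with points (Y-flipped): 214.1921,64.4312 238.6500,59.4177 243.6635,83.8756 219.2056,88.8891.

Run 5: S539 ⇒ score layer `#ff0000`. The run returns to its start, so emit a `<polygon>` with points (Y-flipped): 222.8165,146.6707 217.4870,133.8043 204.6206,128.4748 191.7542,133.8043 186.4247,146.6707 191.7542,159.5371 204.6206,164.8666 217.4870,159.5371.

Run 6: power S539 maps to stroke `#ff0000` (score). The run is open, so emit a `<polyline>` with points (Y-flipped): 200.0739,47.0965 187.6734,21.2674.

Run 7: power S834 maps to stroke `#000000` (cut). The run returns to its start, so emit a `<polygon>` with points (Y-flipped): 57.5396,138.5095 50.9609,122.6270 35.0784,116.0483 19.1959,122.6270 12.6172,138.5095 19.1959,154.3920 35.0784,160.9707 50.9609,154.3920.

<svg xmlns="http://www.w3.org/2000/svg" width="299.2899mm" height="201.4941mm" viewBox="0 0 299.2899 201.4941">
  <polyline points="272.9029,39.4209 229.6898,61.0416 156.3690,109.1859 87.1381,153.0850 56.1947,161.9702" fill="none" stroke="#ff0000"/>
  <polygon points="138.1132,114.3339 146.3804,131.0041 129.7102,139.2713 121.4430,122.6011" fill="none" stroke="#ff0000"/>
  <polyline points="149.2105,163.3778 205.7781,100.1636 31.9896,55.6090 30.7656,103.2039 115.6162,126.8229 22.5077,49.0862" fill="none" stroke="#000000"/>
  <polygon points="214.1921,64.4312 238.6500,59.4177 243.6635,83.8756 219.2056,88.8891" fill="none" stroke="#ff0000"/>
  <polygon points="222.8165,146.6707 217.4870,133.8043 204.6206,128.4748 191.7542,133.8043 186.4247,146.6707 191.7542,159.5371 204.6206,164.8666 217.4870,159.5371" fill="none" stroke="#ff0000"/>
  <polyline points="200.0739,47.0965 187.6734,21.2674" fill="none" stroke="#ff0000"/>
  <polygon points="57.5396,138.5095 50.9609,122.6270 35.0784,116.0483 19.1959,122.6270 12.6172,138.5095 19.1959,154.3920 35.0784,160.9707 50.9609,154.3920" fill="none" stroke="#000000"/>
</svg>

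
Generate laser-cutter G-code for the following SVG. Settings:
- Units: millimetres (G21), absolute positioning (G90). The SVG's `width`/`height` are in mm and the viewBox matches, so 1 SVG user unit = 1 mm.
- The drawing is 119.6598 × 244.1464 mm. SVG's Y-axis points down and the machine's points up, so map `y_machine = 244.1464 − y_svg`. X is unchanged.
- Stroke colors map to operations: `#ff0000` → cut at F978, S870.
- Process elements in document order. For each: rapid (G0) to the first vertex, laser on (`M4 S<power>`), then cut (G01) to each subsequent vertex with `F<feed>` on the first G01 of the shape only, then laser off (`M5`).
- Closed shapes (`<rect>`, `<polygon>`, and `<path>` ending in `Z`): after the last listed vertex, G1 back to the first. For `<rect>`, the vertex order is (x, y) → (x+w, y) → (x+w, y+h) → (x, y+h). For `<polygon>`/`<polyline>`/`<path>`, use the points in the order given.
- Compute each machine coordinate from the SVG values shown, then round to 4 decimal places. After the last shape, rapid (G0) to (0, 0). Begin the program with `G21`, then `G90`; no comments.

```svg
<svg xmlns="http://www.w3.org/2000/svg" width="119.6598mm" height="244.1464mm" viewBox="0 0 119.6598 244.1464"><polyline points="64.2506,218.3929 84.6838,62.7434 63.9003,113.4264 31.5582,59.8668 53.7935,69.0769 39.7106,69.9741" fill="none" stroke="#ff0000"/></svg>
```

viewBox `0 0 119.6598 244.1464` with mm width/height → 1 unit = 1 mm. Flip: y_m = 244.1464 − y_svg.

**Shape 1** — `<polyline>` open polyline, stroke `#ff0000` → cut (S870, F978). Machine vertices: (64.2506,25.7535) → (84.6838,181.4030) → (63.9003,130.7200) → (31.5582,184.2796) → (53.7935,175.0695) → (39.7106,174.1723). Open path.

G21
G90
G0 X64.2506 Y25.7535
M4 S870
G01 X84.6838 Y181.4030 F978
G01 X63.9003 Y130.7200
G01 X31.5582 Y184.2796
G01 X53.7935 Y175.0695
G01 X39.7106 Y174.1723
M5
G0 X0.0000 Y0.0000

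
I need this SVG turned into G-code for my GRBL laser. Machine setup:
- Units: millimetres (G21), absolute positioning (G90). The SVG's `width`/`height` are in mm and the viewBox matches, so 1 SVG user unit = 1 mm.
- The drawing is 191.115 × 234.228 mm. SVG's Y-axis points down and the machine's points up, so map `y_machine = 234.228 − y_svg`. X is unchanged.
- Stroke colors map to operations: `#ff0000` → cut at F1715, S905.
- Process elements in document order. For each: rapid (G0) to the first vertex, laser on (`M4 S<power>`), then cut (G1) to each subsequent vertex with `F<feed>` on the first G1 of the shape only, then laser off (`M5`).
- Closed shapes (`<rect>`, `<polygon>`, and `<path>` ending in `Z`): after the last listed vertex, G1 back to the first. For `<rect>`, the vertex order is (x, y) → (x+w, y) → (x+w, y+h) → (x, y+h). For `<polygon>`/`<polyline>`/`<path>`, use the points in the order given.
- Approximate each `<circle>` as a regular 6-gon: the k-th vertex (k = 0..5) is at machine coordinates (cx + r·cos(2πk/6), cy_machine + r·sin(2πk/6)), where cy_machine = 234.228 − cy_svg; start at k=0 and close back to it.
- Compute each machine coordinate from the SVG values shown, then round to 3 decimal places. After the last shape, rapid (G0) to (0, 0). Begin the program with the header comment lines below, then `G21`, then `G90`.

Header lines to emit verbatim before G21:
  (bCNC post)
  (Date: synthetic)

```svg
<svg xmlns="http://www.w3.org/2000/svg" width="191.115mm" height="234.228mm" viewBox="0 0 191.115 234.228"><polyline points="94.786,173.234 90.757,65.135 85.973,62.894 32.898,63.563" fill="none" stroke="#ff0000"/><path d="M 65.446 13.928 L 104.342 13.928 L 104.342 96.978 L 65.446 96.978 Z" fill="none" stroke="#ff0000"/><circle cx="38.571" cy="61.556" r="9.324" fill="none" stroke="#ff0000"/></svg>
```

Since the viewBox matches the mm dimensions, user units are millimetres directly. The only transform is the Y-flip y_m = 234.228 − y_svg.

Shape 1 is a open polyline drawn with `<polyline>`. Its stroke #ff0000 means cut at S905, F1715. After flipping Y the toolpath is (94.786,60.994) → (90.757,169.093) → (85.973,171.334) → (32.898,170.665).

Shape 2 is a rectangle drawn with `<path>`. Its stroke #ff0000 means cut at S905, F1715. After flipping Y the toolpath is (65.446,220.300) → (104.342,220.300) → (104.342,137.250) → (65.446,137.250) → (65.446,220.300), returning to the start.

Shape 3 is a circle drawn with `<circle>`. Its stroke #ff0000 means cut at S905, F1715. After flipping Y the toolpath is (47.895,172.672) → (43.233,180.747) → (33.909,180.747) → (29.247,172.672) → (33.909,164.597) → (43.233,164.597) → (47.895,172.672), returning to the start.

(bCNC post)
(Date: synthetic)
G21
G90
G0 X94.786 Y60.994
M4 S905
G1 X90.757 Y169.093 F1715
G1 X85.973 Y171.334
G1 X32.898 Y170.665
M5
G0 X65.446 Y220.300
M4 S905
G1 X104.342 Y220.300 F1715
G1 X104.342 Y137.250
G1 X65.446 Y137.250
G1 X65.446 Y220.300
M5
G0 X47.895 Y172.672
M4 S905
G1 X43.233 Y180.747 F1715
G1 X33.909 Y180.747
G1 X29.247 Y172.672
G1 X33.909 Y164.597
G1 X43.233 Y164.597
G1 X47.895 Y172.672
M5
G0 X0.000 Y0.000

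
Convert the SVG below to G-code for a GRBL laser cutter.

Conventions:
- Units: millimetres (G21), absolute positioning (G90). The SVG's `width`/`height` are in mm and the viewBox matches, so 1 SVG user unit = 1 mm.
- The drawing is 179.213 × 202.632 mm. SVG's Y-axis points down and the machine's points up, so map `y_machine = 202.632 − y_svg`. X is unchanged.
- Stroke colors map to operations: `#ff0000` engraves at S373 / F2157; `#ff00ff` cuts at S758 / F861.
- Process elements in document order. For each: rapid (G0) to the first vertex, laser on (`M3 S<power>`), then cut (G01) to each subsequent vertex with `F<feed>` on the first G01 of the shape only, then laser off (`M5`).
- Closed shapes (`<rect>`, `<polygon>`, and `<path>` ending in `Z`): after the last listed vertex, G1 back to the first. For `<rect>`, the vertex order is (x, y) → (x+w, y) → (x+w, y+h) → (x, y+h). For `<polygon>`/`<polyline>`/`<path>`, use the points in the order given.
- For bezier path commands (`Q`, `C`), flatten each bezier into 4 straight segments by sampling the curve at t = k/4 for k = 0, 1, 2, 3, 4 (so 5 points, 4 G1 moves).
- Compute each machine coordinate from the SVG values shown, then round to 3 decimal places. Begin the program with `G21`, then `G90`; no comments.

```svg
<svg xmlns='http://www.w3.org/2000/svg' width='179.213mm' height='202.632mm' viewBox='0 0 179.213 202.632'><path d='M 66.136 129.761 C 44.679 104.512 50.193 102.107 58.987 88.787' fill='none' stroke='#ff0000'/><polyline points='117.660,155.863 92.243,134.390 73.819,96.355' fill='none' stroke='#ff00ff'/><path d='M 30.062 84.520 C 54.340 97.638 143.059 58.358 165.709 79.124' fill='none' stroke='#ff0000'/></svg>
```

G21
G90
G0 X66.136 Y72.871
M3 S373
G01 X54.730 Y88.052 F2157
G01 X51.217 Y97.831
G01 X53.377 Y105.374
G01 X58.987 Y113.845
M5
G0 X117.660 Y46.769
M3 S758
G01 X92.243 Y68.242 F861
G01 X73.819 Y106.277
M5
G0 X30.062 Y118.112
M3 S373
G01 X58.314 Y116.341 F2157
G01 X98.496 Y123.678
G01 X138.373 Y129.581
G01 X165.709 Y123.508
M5

1 u = 1 mm; y_m = 202.632 − y.

[1] `<path>` cubic bezier, #ff0000→engrave S373 F2157: (66.136,72.871) → (54.730,88.052) → (51.217,97.831) → (53.377,105.374) → (58.987,113.845)

[2] `<polyline>` open polyline, #ff00ff→cut S758 F861: (117.660,46.769) → (92.243,68.242) → (73.819,106.277)

[3] `<path>` cubic bezier, #ff0000→engrave S373 F2157: (30.062,118.112) → (58.314,116.341) → (98.496,123.678) → (138.373,129.581) → (165.709,123.508)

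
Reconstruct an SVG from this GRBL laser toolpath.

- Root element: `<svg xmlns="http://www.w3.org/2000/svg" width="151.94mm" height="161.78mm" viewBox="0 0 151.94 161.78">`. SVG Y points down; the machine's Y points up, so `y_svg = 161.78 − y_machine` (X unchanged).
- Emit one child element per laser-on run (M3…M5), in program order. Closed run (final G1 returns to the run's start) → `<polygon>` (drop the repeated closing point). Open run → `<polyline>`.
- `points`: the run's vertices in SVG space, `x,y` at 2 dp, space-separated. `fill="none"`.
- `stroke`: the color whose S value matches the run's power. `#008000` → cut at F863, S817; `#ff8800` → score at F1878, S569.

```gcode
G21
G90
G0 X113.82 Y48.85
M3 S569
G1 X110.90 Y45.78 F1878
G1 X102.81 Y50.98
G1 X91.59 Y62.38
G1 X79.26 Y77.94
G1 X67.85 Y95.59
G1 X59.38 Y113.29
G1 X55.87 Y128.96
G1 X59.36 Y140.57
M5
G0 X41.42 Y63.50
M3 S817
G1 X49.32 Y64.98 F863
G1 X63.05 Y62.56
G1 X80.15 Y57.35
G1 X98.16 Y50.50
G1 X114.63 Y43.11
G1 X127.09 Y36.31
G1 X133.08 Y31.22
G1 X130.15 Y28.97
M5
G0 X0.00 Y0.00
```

<svg xmlns="http://www.w3.org/2000/svg" width="151.94mm" height="161.78mm" viewBox="0 0 151.94 161.78">
  <polyline points="113.82,112.93 110.90,116.00 102.81,110.80 91.59,99.40 79.26,83.84 67.85,66.19 59.38,48.49 55.87,32.82 59.36,21.21" fill="none" stroke="#ff8800"/>
  <polyline points="41.42,98.28 49.32,96.80 63.05,99.22 80.15,104.43 98.16,111.28 114.63,118.67 127.09,125.47 133.08,130.56 130.15,132.81" fill="none" stroke="#008000"/>
</svg>

y_svg = 161.78 − y_m.

[1] S569→`#ff8800` (score); open run; points: 113.82,112.93 110.90,116.00 102.81,110.80 91.59,99.40 79.26,83.84 67.85,66.19 59.38,48.49 55.87,32.82 59.36,21.21

[2] S817→`#008000` (cut); open run; points: 41.42,98.28 49.32,96.80 63.05,99.22 80.15,104.43 98.16,111.28 114.63,118.67 127.09,125.47 133.08,130.56 130.15,132.81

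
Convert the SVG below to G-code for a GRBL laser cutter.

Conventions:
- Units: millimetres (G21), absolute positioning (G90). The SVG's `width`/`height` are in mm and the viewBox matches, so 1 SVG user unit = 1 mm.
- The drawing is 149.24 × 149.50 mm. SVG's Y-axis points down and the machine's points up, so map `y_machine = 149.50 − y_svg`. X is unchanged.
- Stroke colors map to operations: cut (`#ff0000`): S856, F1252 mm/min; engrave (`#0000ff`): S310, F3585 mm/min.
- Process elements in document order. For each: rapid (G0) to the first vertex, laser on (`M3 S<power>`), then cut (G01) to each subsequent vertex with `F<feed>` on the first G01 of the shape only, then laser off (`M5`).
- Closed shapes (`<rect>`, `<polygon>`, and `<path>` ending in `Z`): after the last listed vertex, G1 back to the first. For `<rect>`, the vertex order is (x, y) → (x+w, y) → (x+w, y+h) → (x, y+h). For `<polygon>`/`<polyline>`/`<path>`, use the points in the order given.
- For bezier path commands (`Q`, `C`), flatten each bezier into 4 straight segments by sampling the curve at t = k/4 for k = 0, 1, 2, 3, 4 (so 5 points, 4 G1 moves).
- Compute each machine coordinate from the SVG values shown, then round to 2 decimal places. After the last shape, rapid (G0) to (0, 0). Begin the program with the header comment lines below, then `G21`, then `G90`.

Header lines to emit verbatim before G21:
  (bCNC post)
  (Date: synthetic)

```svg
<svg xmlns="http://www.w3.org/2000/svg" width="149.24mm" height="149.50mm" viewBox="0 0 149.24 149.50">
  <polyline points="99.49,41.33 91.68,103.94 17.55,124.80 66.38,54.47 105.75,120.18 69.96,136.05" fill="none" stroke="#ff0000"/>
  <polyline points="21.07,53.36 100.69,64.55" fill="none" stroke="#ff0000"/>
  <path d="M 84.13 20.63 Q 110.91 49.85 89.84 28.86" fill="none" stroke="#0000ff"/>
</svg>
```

viewBox `0 0 149.24 149.50` with mm width/height → 1 unit = 1 mm. Flip: y_m = 149.50 − y_svg.

**Shape 1** — `<polyline>` open polyline, stroke `#ff0000` → cut (S856, F1252). Machine vertices: (99.49,108.17) → (91.68,45.56) → (17.55,24.70) → (66.38,95.03) → (105.75,29.32) → (69.96,13.45). Open path.

**Shape 2** — `<polyline>` line segment, stroke `#ff0000` → cut (S856, F1252). Machine vertices: (21.07,96.14) → (100.69,84.95). Open path.

**Shape 3** — `<path>` quadratic bezier, stroke `#0000ff` → engrave (S310, F3585). Control points (SVG): P0=(84.13,20.63), P1=(110.91,49.85), P2=(89.84,28.86); sampled at t=k/4. Machine vertices: (84.13,128.87) → (94.53,117.40) → (98.95,112.20) → (97.38,113.28) → (89.84,120.64). Open path.

(bCNC post)
(Date: synthetic)
G21
G90
G0 X99.49 Y108.17
M3 S856
G01 X91.68 Y45.56 F1252
G01 X17.55 Y24.70
G01 X66.38 Y95.03
G01 X105.75 Y29.32
G01 X69.96 Y13.45
M5
G0 X21.07 Y96.14
M3 S856
G01 X100.69 Y84.95 F1252
M5
G0 X84.13 Y128.87
M3 S310
G01 X94.53 Y117.40 F3585
G01 X98.95 Y112.20
G01 X97.38 Y113.28
G01 X89.84 Y120.64
M5
G0 X0.00 Y0.00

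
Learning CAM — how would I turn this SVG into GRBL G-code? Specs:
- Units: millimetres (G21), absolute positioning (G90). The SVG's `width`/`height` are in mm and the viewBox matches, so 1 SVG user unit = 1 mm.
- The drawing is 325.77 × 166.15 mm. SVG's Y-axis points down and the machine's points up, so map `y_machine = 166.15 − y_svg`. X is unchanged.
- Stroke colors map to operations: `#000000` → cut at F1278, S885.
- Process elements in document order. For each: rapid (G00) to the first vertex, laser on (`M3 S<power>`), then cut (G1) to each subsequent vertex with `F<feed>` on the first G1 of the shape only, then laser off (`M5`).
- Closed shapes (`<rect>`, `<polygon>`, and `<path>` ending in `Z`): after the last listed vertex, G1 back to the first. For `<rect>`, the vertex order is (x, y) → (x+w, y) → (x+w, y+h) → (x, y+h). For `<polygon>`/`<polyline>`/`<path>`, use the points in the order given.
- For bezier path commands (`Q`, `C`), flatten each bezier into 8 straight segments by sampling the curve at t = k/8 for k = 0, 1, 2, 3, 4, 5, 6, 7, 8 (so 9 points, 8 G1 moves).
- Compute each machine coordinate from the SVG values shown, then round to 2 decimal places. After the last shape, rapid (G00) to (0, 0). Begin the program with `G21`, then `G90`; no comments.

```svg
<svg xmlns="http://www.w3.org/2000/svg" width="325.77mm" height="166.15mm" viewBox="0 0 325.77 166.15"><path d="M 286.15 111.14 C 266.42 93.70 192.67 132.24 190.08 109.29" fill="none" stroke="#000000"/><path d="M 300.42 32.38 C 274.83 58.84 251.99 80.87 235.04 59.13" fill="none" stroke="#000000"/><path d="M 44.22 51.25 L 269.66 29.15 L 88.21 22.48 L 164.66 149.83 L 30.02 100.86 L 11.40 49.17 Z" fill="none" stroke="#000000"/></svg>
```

viewBox `0 0 325.77 166.15` with mm width/height → 1 unit = 1 mm. Flip: y_m = 166.15 − y_svg.

**Shape 1** — `<path>` cubic bezier, stroke `#000000` → cut (S885, F1278). Control points (SVG): P0=(286.15,111.14), P1=(266.42,93.70), P2=(192.67,132.24), P3=(190.08,109.29); sampled at t=k/8. Machine vertices: (286.15,55.01) → (276.46,59.16) → (263.18,59.43) → (247.77,57.21) → (231.69,53.87) → (216.41,50.79) → (203.41,49.34) → (194.14,50.91) → (190.08,56.86). Open path.

**Shape 2** — `<path>` cubic bezier, stroke `#000000` → cut (S885, F1278). Control points (SVG): P0=(300.42,32.38), P1=(274.83,58.84), P2=(251.99,80.87), P3=(235.04,59.13); sampled at t=k/8. Machine vertices: (300.42,133.77) → (290.96,124.13) → (281.79,115.37) → (272.96,107.95) → (264.49,102.32) → (256.43,98.95) → (248.81,98.31) → (241.67,100.84) → (235.04,107.02). Open path.

**Shape 3** — `<path>` closed polygon, stroke `#000000` → cut (S885, F1278). Machine vertices: (44.22,114.90) → (269.66,137.00) → (88.21,143.67) → (164.66,16.32) → (30.02,65.29) → (11.40,116.98) → (44.22,114.90). Closed: final G1 returns to the first vertex.

G21
G90
G00 X286.15 Y55.01
M3 S885
G1 X276.46 Y59.16 F1278
G1 X263.18 Y59.43
G1 X247.77 Y57.21
G1 X231.69 Y53.87
G1 X216.41 Y50.79
G1 X203.41 Y49.34
G1 X194.14 Y50.91
G1 X190.08 Y56.86
M5
G00 X300.42 Y133.77
M3 S885
G1 X290.96 Y124.13 F1278
G1 X281.79 Y115.37
G1 X272.96 Y107.95
G1 X264.49 Y102.32
G1 X256.43 Y98.95
G1 X248.81 Y98.31
G1 X241.67 Y100.84
G1 X235.04 Y107.02
M5
G00 X44.22 Y114.90
M3 S885
G1 X269.66 Y137.00 F1278
G1 X88.21 Y143.67
G1 X164.66 Y16.32
G1 X30.02 Y65.29
G1 X11.40 Y116.98
G1 X44.22 Y114.90
M5
G00 X0.00 Y0.00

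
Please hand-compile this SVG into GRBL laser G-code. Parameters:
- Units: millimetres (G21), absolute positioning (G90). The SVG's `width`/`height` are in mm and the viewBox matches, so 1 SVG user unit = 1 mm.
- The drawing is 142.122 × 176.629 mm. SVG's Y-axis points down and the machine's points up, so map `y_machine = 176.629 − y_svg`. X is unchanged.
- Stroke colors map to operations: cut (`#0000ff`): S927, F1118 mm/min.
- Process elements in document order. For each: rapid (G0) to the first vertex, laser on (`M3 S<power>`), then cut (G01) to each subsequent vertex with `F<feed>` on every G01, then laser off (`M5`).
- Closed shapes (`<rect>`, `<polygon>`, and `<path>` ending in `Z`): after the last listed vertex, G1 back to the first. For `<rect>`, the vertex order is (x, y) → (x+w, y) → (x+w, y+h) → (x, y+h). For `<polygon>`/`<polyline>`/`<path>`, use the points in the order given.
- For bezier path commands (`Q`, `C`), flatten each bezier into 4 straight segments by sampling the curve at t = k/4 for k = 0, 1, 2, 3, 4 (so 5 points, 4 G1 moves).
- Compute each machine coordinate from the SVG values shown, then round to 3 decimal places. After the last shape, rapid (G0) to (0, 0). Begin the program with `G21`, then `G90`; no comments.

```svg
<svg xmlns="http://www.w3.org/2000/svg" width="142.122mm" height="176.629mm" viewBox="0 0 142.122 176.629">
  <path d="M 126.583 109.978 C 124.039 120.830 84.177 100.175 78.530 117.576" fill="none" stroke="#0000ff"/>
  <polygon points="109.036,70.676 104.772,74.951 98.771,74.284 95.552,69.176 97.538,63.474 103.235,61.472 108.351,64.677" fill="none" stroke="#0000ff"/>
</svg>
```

Since the viewBox matches the mm dimensions, user units are millimetres directly. The only transform is the Y-flip y_m = 176.629 − y_svg.

Shape 1 is a cubic bezier drawn with `<path>`. Its stroke #0000ff means cut at S927, F1118. After flipping Y the toolpath is (126.583,66.651) → (118.796,63.333) → (103.720,65.308) → (88.063,66.055) → (78.530,59.053).

Shape 2 is a regular polygon drawn with `<polygon>`. Its stroke #0000ff means cut at S927, F1118. After flipping Y the toolpath is (109.036,105.953) → (104.772,101.678) → (98.771,102.345) → (95.552,107.453) → (97.538,113.155) → (103.235,115.157) → (108.351,111.952) → (109.036,105.953), returning to the start.

G21
G90
G0 X126.583 Y66.651
M3 S927
G01 X118.796 Y63.333 F1118
G01 X103.720 Y65.308 F1118
G01 X88.063 Y66.055 F1118
G01 X78.530 Y59.053 F1118
M5
G0 X109.036 Y105.953
M3 S927
G01 X104.772 Y101.678 F1118
G01 X98.771 Y102.345 F1118
G01 X95.552 Y107.453 F1118
G01 X97.538 Y113.155 F1118
G01 X103.235 Y115.157 F1118
G01 X108.351 Y111.952 F1118
G01 X109.036 Y105.953 F1118
M5
G0 X0.000 Y0.000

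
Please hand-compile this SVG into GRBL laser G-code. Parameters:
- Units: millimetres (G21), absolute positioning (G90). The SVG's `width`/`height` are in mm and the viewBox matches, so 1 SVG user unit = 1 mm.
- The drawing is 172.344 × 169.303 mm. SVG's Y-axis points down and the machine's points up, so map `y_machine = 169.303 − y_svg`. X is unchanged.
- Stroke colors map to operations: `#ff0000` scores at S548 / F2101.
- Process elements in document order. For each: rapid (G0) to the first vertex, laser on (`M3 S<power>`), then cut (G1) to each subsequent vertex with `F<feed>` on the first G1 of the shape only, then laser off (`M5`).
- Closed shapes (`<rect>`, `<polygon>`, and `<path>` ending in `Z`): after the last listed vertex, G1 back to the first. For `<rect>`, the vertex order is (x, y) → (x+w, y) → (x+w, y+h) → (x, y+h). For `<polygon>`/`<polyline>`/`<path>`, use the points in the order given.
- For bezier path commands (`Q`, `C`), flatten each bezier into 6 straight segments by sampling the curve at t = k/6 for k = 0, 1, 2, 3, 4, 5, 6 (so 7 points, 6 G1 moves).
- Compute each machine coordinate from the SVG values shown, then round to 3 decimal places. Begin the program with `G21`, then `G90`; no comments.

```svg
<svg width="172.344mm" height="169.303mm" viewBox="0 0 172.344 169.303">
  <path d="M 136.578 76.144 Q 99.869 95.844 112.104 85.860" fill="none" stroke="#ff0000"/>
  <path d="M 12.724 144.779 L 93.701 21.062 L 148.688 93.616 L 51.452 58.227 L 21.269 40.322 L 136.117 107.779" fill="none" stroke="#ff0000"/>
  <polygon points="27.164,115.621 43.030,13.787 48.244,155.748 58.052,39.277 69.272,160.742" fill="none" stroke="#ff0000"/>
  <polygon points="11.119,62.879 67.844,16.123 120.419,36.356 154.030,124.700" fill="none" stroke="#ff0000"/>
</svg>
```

G21
G90
G0 X136.578 Y93.159
M3 S548
G1 X125.701 Y87.417 F2101
G1 X117.544 Y83.324
G1 X112.105 Y80.880
G1 X109.386 Y80.085
G1 X109.385 Y80.940
G1 X112.104 Y83.443
M5
G0 X12.724 Y24.524
M3 S548
G1 X93.701 Y148.241 F2101
G1 X148.688 Y75.687
G1 X51.452 Y111.076
G1 X21.269 Y128.981
G1 X136.117 Y61.524
M5
G0 X27.164 Y53.682
M3 S548
G1 X43.030 Y155.516 F2101
G1 X48.244 Y13.555
G1 X58.052 Y130.026
G1 X69.272 Y8.561
G1 X27.164 Y53.682
M5
G0 X11.119 Y106.424
M3 S548
G1 X67.844 Y153.180 F2101
G1 X120.419 Y132.947
G1 X154.030 Y44.603
G1 X11.119 Y106.424
M5

viewBox `0 0 172.344 169.303` with mm width/height → 1 unit = 1 mm. Flip: y_m = 169.303 − y_svg.

**Shape 1** — `<path>` quadratic bezier, stroke `#ff0000` → score (S548, F2101). Control points (SVG): P0=(136.578,76.144), P1=(99.869,95.844), P2=(112.104,85.860); sampled at t=k/6. Machine vertices: (136.578,93.159) → (125.701,87.417) → (117.544,83.324) → (112.105,80.880) → (109.386,80.085) → (109.385,80.940) → (112.104,83.443). Open path.

**Shape 2** — `<path>` open polyline, stroke `#ff0000` → score (S548, F2101). Machine vertices: (12.724,24.524) → (93.701,148.241) → (148.688,75.687) → (51.452,111.076) → (21.269,128.981) → (136.117,61.524). Open path.

**Shape 3** — `<polygon>` closed polygon, stroke `#ff0000` → score (S548, F2101). Machine vertices: (27.164,53.682) → (43.030,155.516) → (48.244,13.555) → (58.052,130.026) → (69.272,8.561) → (27.164,53.682). Closed: final G1 returns to the first vertex.

**Shape 4** — `<polygon>` closed polygon, stroke `#ff0000` → score (S548, F2101). Machine vertices: (11.119,106.424) → (67.844,153.180) → (120.419,132.947) → (154.030,44.603) → (11.119,106.424). Closed: final G1 returns to the first vertex.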